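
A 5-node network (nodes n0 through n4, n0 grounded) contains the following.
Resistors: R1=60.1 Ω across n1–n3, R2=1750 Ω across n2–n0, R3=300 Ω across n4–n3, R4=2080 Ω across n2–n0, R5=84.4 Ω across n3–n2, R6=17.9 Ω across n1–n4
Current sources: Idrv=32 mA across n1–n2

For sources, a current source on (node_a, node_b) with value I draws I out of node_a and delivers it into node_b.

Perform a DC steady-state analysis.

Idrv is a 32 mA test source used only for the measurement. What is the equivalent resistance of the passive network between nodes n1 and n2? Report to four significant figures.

R_eq = 134.9 Ω

Apply KCL at each of the 4 non-ground nodes and solve the resulting linear system.
Node n1: branches {R1, R6, Idrv} → V_1 = -4.318
Node n2: branches {R2, R4, R5, Idrv} → V_2 = 0.000
Node n3: branches {R1, R3, R5} → V_3 = -2.701
Node n4: branches {R3, R6} → V_4 = -4.227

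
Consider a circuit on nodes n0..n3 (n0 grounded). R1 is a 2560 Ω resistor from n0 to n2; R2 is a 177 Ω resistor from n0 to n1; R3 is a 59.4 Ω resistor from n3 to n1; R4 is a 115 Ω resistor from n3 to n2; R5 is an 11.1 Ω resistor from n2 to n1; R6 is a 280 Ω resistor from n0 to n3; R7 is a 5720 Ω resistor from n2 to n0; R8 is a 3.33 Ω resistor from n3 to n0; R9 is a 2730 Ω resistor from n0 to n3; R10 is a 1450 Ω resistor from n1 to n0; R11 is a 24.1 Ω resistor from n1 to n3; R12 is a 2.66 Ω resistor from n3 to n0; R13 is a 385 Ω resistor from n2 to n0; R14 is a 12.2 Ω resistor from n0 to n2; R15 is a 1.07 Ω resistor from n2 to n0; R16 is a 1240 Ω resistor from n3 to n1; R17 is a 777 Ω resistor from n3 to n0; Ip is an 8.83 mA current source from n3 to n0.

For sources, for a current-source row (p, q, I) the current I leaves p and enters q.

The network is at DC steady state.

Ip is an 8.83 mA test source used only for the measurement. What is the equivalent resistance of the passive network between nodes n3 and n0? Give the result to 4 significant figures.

R_eq = 1.379 Ω

Apply KCL at each of the 3 non-ground nodes and solve the resulting linear system.
Node n1: branches {R2, R3, R5, R10, R11, R16} → V_1 = -0.004913
Node n2: branches {R1, R4, R5, R7, R13, R14, R15} → V_2 = -0.0004904
Node n3: branches {R3, R4, R6, R8, R9, R11, R12, R16, R17, Ip} → V_3 = -0.01218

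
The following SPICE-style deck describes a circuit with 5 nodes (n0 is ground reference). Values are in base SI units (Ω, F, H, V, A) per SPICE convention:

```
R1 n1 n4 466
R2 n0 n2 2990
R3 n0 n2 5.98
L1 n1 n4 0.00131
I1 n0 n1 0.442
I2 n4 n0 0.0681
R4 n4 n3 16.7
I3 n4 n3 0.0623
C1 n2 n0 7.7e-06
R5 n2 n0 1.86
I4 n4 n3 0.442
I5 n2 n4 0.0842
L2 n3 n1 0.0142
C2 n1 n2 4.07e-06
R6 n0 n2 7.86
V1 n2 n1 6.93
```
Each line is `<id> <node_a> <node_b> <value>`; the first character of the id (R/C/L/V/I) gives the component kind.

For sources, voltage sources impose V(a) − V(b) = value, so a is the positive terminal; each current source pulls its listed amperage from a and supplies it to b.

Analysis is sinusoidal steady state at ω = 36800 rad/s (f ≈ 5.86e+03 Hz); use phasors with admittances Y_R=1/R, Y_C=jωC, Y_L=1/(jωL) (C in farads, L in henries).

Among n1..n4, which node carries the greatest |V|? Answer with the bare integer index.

4

Element admittances at ω=36800 rad/s:
  Y(R1) = 0.002146+0.000j S between n1,n4
  Y(R2) = 0.0003344+0.000j S between n0,n2
  Y(R3) = 0.1672+0.000j S between n0,n2
  Y(L1) = 0.000-0.02074j S between n1,n4
  I1: injects 0.442 A into n1 (from n0)
  I2: injects 0.0681 A into n0 (from n4)
  Y(R4) = 0.05988+0.000j S between n4,n3
  I3: injects 0.0623 A into n3 (from n4)
  Y(C1) = 0.000+0.2834j S between n2,n0
  Y(R5) = 0.5376+0.000j S between n2,n0
  I4: injects 0.442 A into n3 (from n4)
  I5: injects 0.0842 A into n4 (from n2)
  Y(L2) = 0.000-0.001914j S between n3,n1
  Y(C2) = 0.000+0.1498j S between n1,n2
  Y(R6) = 0.1272+0.000j S between n0,n2
  V1: constraint V(n2)−V(n1) = 6.93
Assemble and solve the 5×5 MNA system:
  V(n1)=-6.527-0.1370j  V(n2)=0.4025-0.1370j  V(n3)=1.225+0.8608j  V(n4)=-7.165+0.6130j
  i(V1)=-0.4581-1.038j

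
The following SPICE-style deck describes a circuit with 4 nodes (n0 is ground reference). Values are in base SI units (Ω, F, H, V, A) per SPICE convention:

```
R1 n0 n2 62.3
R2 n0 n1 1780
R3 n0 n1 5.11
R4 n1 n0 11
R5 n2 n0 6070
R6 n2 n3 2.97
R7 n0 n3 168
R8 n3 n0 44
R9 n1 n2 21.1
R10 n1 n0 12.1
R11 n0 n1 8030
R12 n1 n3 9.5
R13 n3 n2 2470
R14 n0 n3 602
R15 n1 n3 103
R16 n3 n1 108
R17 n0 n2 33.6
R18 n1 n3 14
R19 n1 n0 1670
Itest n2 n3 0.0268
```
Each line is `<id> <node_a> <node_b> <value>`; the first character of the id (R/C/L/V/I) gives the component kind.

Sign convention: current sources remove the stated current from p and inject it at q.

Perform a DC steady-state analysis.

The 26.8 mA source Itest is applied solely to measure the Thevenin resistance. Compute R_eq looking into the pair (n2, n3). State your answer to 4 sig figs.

R_eq = 2.488 Ω

Apply KCL at each of the 3 non-ground nodes and solve the resulting linear system.
Node n1: branches {R2, R3, R4, R9, R10, R11, R12, R15, R16, R18, R19} → V_1 = 0.003682
Node n2: branches {R1, R5, R6, R9, R13, R17, Itest} → V_2 = -0.04439
Node n3: branches {R6, R7, R8, R12, R13, R14, R15, R16, R18, Itest} → V_3 = 0.02230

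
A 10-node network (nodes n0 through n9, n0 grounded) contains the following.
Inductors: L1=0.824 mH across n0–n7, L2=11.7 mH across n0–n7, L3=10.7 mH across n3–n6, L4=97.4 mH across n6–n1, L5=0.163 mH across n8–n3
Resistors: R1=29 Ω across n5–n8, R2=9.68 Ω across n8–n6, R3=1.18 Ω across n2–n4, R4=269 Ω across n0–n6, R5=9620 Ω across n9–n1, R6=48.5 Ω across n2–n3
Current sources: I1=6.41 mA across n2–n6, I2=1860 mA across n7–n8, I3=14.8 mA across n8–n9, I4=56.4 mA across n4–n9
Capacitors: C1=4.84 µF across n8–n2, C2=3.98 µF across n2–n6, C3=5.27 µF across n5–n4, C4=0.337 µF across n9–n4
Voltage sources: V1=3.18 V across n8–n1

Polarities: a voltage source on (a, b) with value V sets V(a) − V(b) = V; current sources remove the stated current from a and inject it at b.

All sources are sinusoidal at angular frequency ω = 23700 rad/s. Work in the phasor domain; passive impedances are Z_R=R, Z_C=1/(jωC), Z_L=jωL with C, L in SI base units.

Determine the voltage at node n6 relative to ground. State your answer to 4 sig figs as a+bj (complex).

500.3+0.000j V

MNA unknowns: 9 node voltages V₁..V_9 plus 1 source current (V1)
L1: Y=0.000-0.05121j on G[0,7]
R1: Y=0.03448+0.000j on G[5,8]
L2: Y=0.000-0.003606j on G[0,7]
I1: z[2]−=0.00641, z[6]+=0.00641
L3: Y=0.000-0.003943j on G[3,6]
I2: z[7]−=1.86, z[8]+=1.86
I3: z[8]−=0.0148, z[9]+=0.0148
C1: Y=0.000+0.1147j on G[8,2]
R2: Y=0.1033+0.000j on G[8,6]
R3: Y=0.8475+0.000j on G[2,4]
R4: Y=0.003717+0.000j on G[0,6]
C2: Y=0.000+0.09433j on G[2,6]
C3: Y=0.000+0.1249j on G[5,4]
C4: Y=0.000+0.007987j on G[9,4]
I4: z[4]−=0.0564, z[9]+=0.0564
L4: Y=0.000-0.0004332j on G[6,1]
L5: Y=0.000-0.2589j on G[8,3]
R5: Y=0.0001040+0.000j on G[9,1]
R6: Y=0.02062+0.000j on G[2,3]
V1: row V8−V1=3.18, i_V1 at 8,1
solve → V1=510.8-6.209j, V2=507.7-5.003j, V3=513.7-6.581j, V4=508.0-4.985j, V5=508.1-6.609j, V6=500.3+0.000j, V7=0.000-33.93j, V8=514.0-6.209j, V9=508.1-13.94j
aux → i_V1=-0.002408-0.003734j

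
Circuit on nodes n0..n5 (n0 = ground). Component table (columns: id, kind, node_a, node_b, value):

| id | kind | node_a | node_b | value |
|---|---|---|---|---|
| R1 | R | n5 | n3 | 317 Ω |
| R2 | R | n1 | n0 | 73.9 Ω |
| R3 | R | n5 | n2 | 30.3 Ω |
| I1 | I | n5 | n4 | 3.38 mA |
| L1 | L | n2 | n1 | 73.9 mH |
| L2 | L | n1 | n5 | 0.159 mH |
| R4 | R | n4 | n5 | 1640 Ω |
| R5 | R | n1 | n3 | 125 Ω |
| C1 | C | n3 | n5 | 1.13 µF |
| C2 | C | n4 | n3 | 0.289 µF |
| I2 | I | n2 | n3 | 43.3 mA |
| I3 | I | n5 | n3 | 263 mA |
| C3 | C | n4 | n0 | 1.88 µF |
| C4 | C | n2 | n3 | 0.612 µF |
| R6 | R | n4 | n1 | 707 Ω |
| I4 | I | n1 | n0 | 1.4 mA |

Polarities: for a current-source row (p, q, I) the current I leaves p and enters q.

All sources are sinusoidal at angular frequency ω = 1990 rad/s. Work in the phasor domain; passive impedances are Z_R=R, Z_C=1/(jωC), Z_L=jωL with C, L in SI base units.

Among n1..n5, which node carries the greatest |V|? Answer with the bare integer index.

Element admittances at ω=1990 rad/s:
  Y(R1) = 0.003155+0.000j S between n5,n3
  Y(R2) = 0.01353+0.000j S between n1,n0
  Y(R3) = 0.03300+0.000j S between n5,n2
  I1: injects 0.00338 A into n4 (from n5)
  Y(L1) = 0.000-0.006800j S between n2,n1
  Y(L2) = 0.000-3.160j S between n1,n5
  Y(R4) = 0.0006098+0.000j S between n4,n5
  Y(R5) = 0.008000+0.000j S between n1,n3
  Y(C1) = 0.000+0.002249j S between n3,n5
  Y(C2) = 0.000+0.0005751j S between n4,n3
  I2: injects 0.0433 A into n3 (from n2)
  I3: injects 0.263 A into n3 (from n5)
  Y(C3) = 0.000+0.003741j S between n4,n0
  Y(C4) = 0.000+0.001218j S between n2,n3
  Y(R6) = 0.001414+0.000j S between n4,n1
  I4: injects 0.0014 A into n0 (from n1)
Assemble and solve the 5×5 MNA system:
  V(n1)=-0.2470-0.8389j  V(n2)=-1.361-0.1985j  V(n3)=23.97-9.586j  V(n4)=3.034-0.5193j  V(n5)=-0.2630-0.9036j

3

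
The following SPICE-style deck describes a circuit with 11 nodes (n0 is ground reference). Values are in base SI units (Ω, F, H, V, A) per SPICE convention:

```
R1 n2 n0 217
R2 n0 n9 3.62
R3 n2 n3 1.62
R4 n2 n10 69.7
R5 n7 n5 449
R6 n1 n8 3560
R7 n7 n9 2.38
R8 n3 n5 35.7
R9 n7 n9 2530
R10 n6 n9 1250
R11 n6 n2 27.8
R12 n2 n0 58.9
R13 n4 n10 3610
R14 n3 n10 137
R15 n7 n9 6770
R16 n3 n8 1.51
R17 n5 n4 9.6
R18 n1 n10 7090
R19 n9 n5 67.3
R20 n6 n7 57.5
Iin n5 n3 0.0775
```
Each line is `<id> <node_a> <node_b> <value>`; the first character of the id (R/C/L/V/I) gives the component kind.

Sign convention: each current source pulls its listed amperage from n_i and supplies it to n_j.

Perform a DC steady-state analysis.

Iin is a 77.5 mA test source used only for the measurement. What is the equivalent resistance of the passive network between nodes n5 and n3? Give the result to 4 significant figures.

Apply KCL at each of the 10 non-ground nodes and solve the resulting linear system.
Node n1: branches {R6, R18} → V_1 = 0.6476
Node n2: branches {R1, R3, R4, R11, R12} → V_2 = 0.6283
Node n3: branches {R3, R8, R14, R16, Iin} → V_3 = 0.6636
Node n4: branches {R13, R17} → V_4 = -1.307
Node n5: branches {R5, R8, R17, R19, Iin} → V_5 = -1.313
Node n6: branches {R10, R11, R20} → V_6 = 0.4045
Node n7: branches {R5, R7, R9, R15, R20} → V_7 = -0.03757
Node n8: branches {R6, R16} → V_8 = 0.6636
Node n9: branches {R2, R7, R9, R10, R15, R19} → V_9 = -0.04910
Node n10: branches {R4, R13, R14, R18} → V_10 = 0.6158

R_eq = 25.50 Ω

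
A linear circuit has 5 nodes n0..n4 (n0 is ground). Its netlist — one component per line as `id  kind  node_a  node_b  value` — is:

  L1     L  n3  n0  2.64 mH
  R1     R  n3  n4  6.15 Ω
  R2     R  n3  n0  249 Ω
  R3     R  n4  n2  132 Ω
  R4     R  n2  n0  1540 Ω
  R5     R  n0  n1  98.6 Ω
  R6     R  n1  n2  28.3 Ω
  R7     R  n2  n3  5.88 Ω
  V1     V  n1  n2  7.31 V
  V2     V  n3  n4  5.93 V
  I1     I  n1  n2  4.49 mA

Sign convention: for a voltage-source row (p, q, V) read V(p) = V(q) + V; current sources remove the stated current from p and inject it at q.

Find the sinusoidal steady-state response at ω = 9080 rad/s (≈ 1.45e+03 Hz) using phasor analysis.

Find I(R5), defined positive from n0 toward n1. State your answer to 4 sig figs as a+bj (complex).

-0.06303+0.01383j A

MNA unknowns: 4 node voltages V₁..V_4 plus 2 source currents (V1, V2)
L1: Y=0.000-0.04172j on G[3,0]
R1: Y=0.1626+0.000j on G[3,4]
R2: Y=0.004016+0.000j on G[3,0]
R3: Y=0.007576+0.000j on G[4,2]
R4: Y=0.0006494+0.000j on G[2,0]
R5: Y=0.01014+0.000j on G[0,1]
R6: Y=0.03534+0.000j on G[1,2]
R7: Y=0.1701+0.000j on G[2,3]
V1: row V1−V2=7.31, i_V1 at 1,2
V2: row V3−V4=5.93, i_V2 at 3,4
I1: z[1]−=0.00449, z[2]+=0.00449
solve → V1=6.214-1.364j, V2=-1.096-1.364j, V3=-0.4920-1.446j, V4=-6.422-1.446j
aux → i_V1=-0.3258+0.01383j, i_V2=-1.005-0.0006275j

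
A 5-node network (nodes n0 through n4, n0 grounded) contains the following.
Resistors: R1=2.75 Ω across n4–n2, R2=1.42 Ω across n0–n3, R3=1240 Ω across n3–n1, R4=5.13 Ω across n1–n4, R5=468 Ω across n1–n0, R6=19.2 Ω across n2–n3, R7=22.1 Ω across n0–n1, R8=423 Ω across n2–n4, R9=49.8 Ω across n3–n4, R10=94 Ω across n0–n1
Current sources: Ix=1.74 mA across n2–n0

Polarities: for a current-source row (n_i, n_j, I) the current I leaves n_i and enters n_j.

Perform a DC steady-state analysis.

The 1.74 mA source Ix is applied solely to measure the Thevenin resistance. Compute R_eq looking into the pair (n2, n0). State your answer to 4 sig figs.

R_eq = 9.879 Ω

Apply KCL at each of the 4 non-ground nodes and solve the resulting linear system.
Node n1: branches {R3, R4, R5, R7, R10} → V_1 = -0.01127
Node n2: branches {R1, R6, R8, Ix} → V_2 = -0.01719
Node n3: branches {R2, R3, R6, R9} → V_3 = -0.001542
Node n4: branches {R1, R4, R8, R9} → V_4 = -0.01466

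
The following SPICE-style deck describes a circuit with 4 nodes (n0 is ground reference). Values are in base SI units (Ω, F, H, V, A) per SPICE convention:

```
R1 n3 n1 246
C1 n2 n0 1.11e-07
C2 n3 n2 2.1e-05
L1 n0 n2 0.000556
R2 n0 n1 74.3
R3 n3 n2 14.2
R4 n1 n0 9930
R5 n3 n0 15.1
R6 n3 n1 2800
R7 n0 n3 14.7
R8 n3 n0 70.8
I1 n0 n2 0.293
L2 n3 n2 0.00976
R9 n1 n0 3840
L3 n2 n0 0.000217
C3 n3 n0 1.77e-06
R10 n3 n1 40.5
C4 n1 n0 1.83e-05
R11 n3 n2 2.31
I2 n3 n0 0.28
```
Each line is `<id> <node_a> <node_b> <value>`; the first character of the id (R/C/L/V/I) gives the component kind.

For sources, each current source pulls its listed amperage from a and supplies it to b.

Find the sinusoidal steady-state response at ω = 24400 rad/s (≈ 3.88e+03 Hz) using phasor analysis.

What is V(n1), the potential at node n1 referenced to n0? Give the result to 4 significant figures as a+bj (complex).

MNA unknowns: 3 node voltages V₁..V_3
R1: Y=0.004065+0.000j on G[3,1]
C1: Y=0.000+0.002708j on G[2,0]
C2: Y=0.000+0.5124j on G[3,2]
L1: Y=0.000-0.07371j on G[0,2]
R2: Y=0.01346+0.000j on G[0,1]
R3: Y=0.07042+0.000j on G[3,2]
R4: Y=0.0001007+0.000j on G[1,0]
R5: Y=0.06623+0.000j on G[3,0]
R6: Y=0.0003571+0.000j on G[3,1]
R7: Y=0.06803+0.000j on G[0,3]
R8: Y=0.01412+0.000j on G[3,0]
I1: z[0]−=0.293, z[2]+=0.293
L2: Y=0.000-0.004199j on G[3,2]
R9: Y=0.0002604+0.000j on G[1,0]
L3: Y=0.000-0.1889j on G[2,0]
C3: Y=0.000+0.04319j on G[3,0]
R10: Y=0.02469+0.000j on G[3,1]
C4: Y=0.000+0.4465j on G[1,0]
R11: Y=0.4329+0.000j on G[3,2]
I2: z[3]−=0.28, z[0]+=0.28
solve → V1=0.02241+0.007169j, V2=0.2284+0.1639j, V3=-0.07691+0.3543j

0.02241+0.007169j V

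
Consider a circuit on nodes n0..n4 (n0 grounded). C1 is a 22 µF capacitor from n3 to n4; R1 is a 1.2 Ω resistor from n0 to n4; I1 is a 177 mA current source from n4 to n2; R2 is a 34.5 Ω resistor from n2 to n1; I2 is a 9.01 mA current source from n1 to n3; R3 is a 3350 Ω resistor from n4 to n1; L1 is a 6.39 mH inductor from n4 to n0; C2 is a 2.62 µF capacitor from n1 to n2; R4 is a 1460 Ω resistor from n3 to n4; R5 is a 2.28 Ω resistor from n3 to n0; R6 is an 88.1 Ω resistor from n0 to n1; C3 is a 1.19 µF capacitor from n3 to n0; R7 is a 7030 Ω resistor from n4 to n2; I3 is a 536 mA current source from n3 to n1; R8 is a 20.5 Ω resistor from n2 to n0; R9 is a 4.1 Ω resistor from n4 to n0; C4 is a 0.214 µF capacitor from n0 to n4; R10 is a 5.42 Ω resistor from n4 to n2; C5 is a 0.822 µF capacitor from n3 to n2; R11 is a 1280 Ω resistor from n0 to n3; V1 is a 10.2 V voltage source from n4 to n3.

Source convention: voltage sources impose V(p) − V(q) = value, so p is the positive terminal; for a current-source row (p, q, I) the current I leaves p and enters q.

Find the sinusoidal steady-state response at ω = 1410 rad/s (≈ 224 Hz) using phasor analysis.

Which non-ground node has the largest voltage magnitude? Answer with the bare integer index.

1

MNA unknowns: 4 node voltages V₁..V_4 plus 1 source current (V1)
C1: Y=0.000+0.03102j on G[3,4]
R1: Y=0.8333+0.000j on G[0,4]
I1: z[4]−=0.177, z[2]+=0.177
R2: Y=0.02899+0.000j on G[2,1]
I2: z[1]−=0.00901, z[3]+=0.00901
R3: Y=0.0002985+0.000j on G[4,1]
L1: Y=0.000-0.1110j on G[4,0]
C2: Y=0.000+0.003694j on G[1,2]
R4: Y=0.0006849+0.000j on G[3,4]
R5: Y=0.4386+0.000j on G[3,0]
R6: Y=0.01135+0.000j on G[0,1]
C3: Y=0.000+0.001678j on G[3,0]
R7: Y=0.0001422+0.000j on G[4,2]
I3: z[3]−=0.536, z[1]+=0.536
R8: Y=0.04878+0.000j on G[2,0]
R9: Y=0.2439+0.000j on G[4,0]
C4: Y=0.000+0.0003017j on G[0,4]
R10: Y=0.1845+0.000j on G[4,2]
C5: Y=0.000+0.001159j on G[3,2]
R11: Y=0.0007813+0.000j on G[0,3]
V1: row V4−V3=10.2, i_V1 at 4,3
solve → V1=15.99-0.9488j, V2=4.342+0.1518j, V3=-7.519+0.2062j, V4=2.681+0.2062j
aux → i_V1=-2.784-0.2522j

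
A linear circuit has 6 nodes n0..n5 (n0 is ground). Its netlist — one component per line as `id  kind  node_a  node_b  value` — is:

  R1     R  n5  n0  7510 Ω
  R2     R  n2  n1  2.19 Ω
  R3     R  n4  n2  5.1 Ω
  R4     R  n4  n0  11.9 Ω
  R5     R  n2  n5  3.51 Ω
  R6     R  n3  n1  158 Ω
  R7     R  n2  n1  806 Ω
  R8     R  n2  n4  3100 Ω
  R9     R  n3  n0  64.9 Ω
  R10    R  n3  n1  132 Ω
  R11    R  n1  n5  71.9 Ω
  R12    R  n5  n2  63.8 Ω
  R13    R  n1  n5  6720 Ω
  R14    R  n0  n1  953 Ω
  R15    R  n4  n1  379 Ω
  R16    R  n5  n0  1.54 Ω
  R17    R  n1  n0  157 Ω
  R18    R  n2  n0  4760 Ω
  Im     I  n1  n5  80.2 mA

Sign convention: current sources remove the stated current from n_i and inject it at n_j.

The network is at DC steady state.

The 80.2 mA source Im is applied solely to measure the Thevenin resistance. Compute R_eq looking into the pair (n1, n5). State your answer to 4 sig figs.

Element admittances at DC:
  Y(R1) = 0.0001332 S between n5,n0
  Y(R2) = 0.4566 S between n2,n1
  Y(R3) = 0.1961 S between n4,n2
  Y(R4) = 0.08403 S between n4,n0
  Y(R5) = 0.2849 S between n2,n5
  Y(R6) = 0.006329 S between n3,n1
  Y(R7) = 0.001241 S between n2,n1
  Y(R8) = 0.0003226 S between n2,n4
  Y(R9) = 0.01541 S between n3,n0
  Y(R10) = 0.007576 S between n3,n1
  Y(R11) = 0.01391 S between n1,n5
  Y(R12) = 0.01567 S between n5,n2
  Y(R13) = 0.0001488 S between n1,n5
  Y(R14) = 0.001049 S between n0,n1
  Y(R15) = 0.002639 S between n4,n1
  Y(R16) = 0.6494 S between n5,n0
  Y(R17) = 0.006369 S between n1,n0
  Y(R18) = 0.0002101 S between n2,n0
  Im: injects 0.0802 A into n5 (from n1)
Assemble and solve the 5×5 MNA system:
  V(n1)=-0.3282  V(n2)=-0.1756  V(n3)=-0.1557  V(n4)=-0.1249  V(n5)=0.02366

R_eq = 4.387 Ω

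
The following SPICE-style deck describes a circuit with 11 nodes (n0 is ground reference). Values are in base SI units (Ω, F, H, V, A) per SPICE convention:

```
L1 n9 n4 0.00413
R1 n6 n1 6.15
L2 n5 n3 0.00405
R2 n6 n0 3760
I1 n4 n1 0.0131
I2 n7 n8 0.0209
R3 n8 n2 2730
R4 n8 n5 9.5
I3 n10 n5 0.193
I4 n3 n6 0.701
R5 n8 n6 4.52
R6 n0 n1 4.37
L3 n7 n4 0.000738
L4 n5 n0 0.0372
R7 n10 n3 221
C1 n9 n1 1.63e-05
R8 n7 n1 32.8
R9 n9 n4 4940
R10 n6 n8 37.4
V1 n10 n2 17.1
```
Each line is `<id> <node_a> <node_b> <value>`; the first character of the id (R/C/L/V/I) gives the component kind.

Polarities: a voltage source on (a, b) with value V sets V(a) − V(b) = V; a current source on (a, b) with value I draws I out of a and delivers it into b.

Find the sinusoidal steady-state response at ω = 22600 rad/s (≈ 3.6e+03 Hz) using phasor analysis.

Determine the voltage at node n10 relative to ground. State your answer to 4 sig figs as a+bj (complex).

Element admittances at ω=22600 rad/s:
  Y(L1) = 0.000-0.01071j S between n9,n4
  Y(R1) = 0.1626+0.000j S between n6,n1
  Y(L2) = 0.000-0.01093j S between n5,n3
  Y(R2) = 0.0002660+0.000j S between n6,n0
  I1: injects 0.0131 A into n1 (from n4)
  I2: injects 0.0209 A into n8 (from n7)
  Y(R3) = 0.0003663+0.000j S between n8,n2
  Y(R4) = 0.1053+0.000j S between n8,n5
  I3: injects 0.193 A into n5 (from n10)
  I4: injects 0.701 A into n6 (from n3)
  Y(R5) = 0.2212+0.000j S between n8,n6
  Y(R6) = 0.2288+0.000j S between n0,n1
  Y(L3) = 0.000-0.05996j S between n7,n4
  Y(L4) = 0.000-0.001189j S between n5,n0
  Y(R7) = 0.004525+0.000j S between n10,n3
  Y(C1) = 0.000+0.3684j S between n9,n1
  Y(R8) = 0.03049+0.000j S between n7,n1
  Y(R9) = 0.0002024+0.000j S between n9,n4
  Y(R10) = 0.02674+0.000j S between n6,n8
  V1: constraint V(n10)−V(n2) = 17.1
Assemble and solve the 11×11 MNA system:
  V(n1)=-0.0001355-0.04692j  V(n2)=-66.13-73.74j  V(n3)=-11.52-79.70j  V(n4)=-0.8081-0.4734j  V(n5)=-9.053-0.002608j  V(n6)=0.1282-0.1130j  V(n7)=-0.9553-0.3363j  V(n8)=-2.614-0.1564j  V(n9)=0.02382-0.03368j  V(n10)=-49.03-73.74j
  i(V1)=-0.02327-0.02696j

-49.03-73.74j V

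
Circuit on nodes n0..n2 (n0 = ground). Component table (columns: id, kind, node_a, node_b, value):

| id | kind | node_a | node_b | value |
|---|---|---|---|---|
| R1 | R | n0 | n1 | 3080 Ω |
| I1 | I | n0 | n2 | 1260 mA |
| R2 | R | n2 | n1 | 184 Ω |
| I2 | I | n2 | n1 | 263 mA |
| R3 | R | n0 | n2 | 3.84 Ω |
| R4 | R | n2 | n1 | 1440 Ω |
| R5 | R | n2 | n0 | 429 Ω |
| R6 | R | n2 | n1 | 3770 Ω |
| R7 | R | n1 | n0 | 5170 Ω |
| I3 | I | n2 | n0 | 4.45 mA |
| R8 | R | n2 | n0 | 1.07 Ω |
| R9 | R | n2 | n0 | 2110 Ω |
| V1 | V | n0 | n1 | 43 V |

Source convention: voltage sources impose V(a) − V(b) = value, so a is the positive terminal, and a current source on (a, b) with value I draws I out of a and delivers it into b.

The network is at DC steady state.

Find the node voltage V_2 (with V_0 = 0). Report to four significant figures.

0.5959 V

MNA unknowns: 2 node voltages V₁..V_2 plus 1 source current (V1)
R1: Y=0.0003247 on G[0,1]
I1: z[0]−=1.26, z[2]+=1.26
R2: Y=0.005435 on G[2,1]
I2: z[2]−=0.263, z[1]+=0.263
R3: Y=0.2604 on G[0,2]
R4: Y=0.0006944 on G[2,1]
R5: Y=0.002331 on G[2,0]
R6: Y=0.0002653 on G[2,1]
R7: Y=0.0001934 on G[1,0]
I3: z[2]−=0.00445, z[0]+=0.00445
R8: Y=0.9346 on G[2,0]
R9: Y=0.0004739 on G[2,0]
V1: row V0−V1=43, i_V1 at 0,1
solve → V1=-43.00, V2=0.5959
aux → i_V1=-0.5641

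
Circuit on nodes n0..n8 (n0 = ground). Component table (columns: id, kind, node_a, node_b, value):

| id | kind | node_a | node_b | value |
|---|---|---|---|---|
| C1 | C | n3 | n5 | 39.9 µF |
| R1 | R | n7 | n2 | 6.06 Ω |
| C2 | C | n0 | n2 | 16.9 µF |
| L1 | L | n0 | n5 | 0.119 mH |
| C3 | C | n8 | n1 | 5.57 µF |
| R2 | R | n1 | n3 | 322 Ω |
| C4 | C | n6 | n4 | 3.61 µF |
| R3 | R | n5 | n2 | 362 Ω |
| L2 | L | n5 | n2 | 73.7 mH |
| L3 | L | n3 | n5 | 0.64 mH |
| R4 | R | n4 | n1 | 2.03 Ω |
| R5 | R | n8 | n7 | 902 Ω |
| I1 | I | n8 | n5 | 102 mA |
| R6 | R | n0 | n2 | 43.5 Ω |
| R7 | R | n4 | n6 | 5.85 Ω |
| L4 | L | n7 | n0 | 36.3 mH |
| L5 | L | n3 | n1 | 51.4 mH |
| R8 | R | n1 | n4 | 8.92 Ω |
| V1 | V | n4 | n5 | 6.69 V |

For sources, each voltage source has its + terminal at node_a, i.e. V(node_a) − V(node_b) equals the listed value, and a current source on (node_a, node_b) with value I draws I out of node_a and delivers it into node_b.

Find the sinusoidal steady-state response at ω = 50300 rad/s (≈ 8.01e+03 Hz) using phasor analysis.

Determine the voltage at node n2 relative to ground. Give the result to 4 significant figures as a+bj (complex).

Apply KCL at each of the 8 non-ground nodes and solve the resulting linear system.
Node n1: branches {C3, R2, R4, L5, R8} → V_1 = 6.478-0.03923j
Node n2: branches {R1, C2, R3, L2, R6} → V_2 = 0.0006073-0.008370j
Node n3: branches {C1, R2, L3, L5} → V_3 = 0.0005478-0.05284j
Node n4: branches {C4, R4, R7, R8, V1} → V_4 = 6.692-0.04265j
Node n5: branches {C1, L1, R3, L2, L3, I1, V1} → V_5 = 0.001794-0.04265j
Node n6: branches {C4, R7} → V_6 = 6.692-0.04265j
Node n7: branches {R1, R5, L4} → V_7 = 0.04384-0.005832j
Node n8: branches {C3, R5, I1} → V_8 = 6.477+0.3503j
Source currents: i(V1)=-0.1293+0.002068j

0.0006073-0.008370j V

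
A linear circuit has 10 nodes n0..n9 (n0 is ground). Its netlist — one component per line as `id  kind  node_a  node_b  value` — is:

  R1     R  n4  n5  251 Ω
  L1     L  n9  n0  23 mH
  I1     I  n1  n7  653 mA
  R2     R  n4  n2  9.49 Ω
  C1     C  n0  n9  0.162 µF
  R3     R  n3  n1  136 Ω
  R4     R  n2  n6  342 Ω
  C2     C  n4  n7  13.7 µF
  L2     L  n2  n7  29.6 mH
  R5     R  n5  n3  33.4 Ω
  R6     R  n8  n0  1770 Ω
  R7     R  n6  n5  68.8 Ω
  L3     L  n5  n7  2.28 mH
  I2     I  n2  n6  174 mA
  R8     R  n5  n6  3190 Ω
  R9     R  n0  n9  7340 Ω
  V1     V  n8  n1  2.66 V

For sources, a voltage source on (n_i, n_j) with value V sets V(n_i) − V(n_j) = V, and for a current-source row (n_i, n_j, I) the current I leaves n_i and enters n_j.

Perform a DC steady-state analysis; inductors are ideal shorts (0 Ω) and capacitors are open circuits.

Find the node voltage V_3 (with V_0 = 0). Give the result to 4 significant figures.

Element admittances at DC:
  Y(R1) = 0.003984 S between n4,n5
  L1: short n9↔n0 (DC inductor)
  I1: injects 0.653 A into n7 (from n1)
  Y(R2) = 0.1054 S between n4,n2
  Y(C1) = 0.000 S between n0,n9
  Y(R3) = 0.007353 S between n3,n1
  Y(R4) = 0.002924 S between n2,n6
  Y(C2) = 0.000 S between n4,n7
  L2: short n2↔n7 (DC inductor)
  Y(R5) = 0.02994 S between n5,n3
  Y(R6) = 0.0005650 S between n8,n0
  Y(R7) = 0.01453 S between n6,n5
  L3: short n5↔n7 (DC inductor)
  I2: injects 0.174 A into n6 (from n2)
  Y(R8) = 0.0003135 S between n5,n6
  Y(R9) = 0.0001362 S between n0,n9
  V1: constraint V(n8)−V(n1) = 2.66
Assemble and solve the 13×13 MNA system:
  V(n1)=-2.660  V(n2)=108.0  V(n3)=86.15  V(n4)=108.0  V(n5)=108.0  V(n6)=117.7  V(n7)=108.0  V(n8)=0.000  V(n9)=0.000
  i(L1)=0.000  i(L2)=-0.1454  i(L3)=-0.5076  i(V1)=0.000

86.15 V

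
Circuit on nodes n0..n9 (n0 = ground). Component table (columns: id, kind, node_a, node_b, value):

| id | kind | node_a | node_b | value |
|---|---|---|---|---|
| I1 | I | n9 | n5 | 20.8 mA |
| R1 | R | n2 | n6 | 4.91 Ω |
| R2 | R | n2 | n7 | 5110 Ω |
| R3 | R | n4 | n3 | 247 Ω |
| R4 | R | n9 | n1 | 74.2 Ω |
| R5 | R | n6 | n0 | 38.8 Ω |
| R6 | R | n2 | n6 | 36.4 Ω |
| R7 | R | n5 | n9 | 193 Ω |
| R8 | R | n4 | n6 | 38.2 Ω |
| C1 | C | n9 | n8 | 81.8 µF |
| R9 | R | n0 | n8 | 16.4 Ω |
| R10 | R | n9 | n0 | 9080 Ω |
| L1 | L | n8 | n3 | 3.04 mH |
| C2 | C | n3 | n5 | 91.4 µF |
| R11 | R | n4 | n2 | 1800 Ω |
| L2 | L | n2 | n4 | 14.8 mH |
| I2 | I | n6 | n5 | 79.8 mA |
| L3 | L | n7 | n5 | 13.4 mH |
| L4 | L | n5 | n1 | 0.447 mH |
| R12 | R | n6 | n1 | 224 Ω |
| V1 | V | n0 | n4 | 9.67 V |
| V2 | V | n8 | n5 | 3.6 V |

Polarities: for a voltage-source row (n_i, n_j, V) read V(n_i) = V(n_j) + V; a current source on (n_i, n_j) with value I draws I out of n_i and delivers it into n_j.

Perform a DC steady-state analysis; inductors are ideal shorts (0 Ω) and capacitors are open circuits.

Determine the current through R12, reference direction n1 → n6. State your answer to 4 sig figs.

0.02505 A

Apply KCL at each of the 9 non-ground nodes and solve the resulting linear system.
Node n1: branches {R4, L4, R12} → V_1 = -3.372
Node n2: branches {R1, R2, R6, R11, L2} → V_2 = -9.670
Node n3: branches {R3, L1, C2} → V_3 = 0.2285
Node n4: branches {R3, R8, R11, L2, V1} → V_4 = -9.670
Node n5: branches {I1, R7, C2, I2, L3, L4, V2} → V_5 = -3.372
Node n6: branches {R1, R5, R6, R8, I2, R12} → V_6 = -8.983
Node n7: branches {R2, L3} → V_7 = -3.372
Node n8: branches {C1, R9, L1, V2} → V_8 = 0.2285
Node n9: branches {I1, R4, R7, C1, R10} → V_9 = -4.460
Source currents: i(L1)=0.04007, i(L2)=0.1600, i(L3)=-0.001233, i(L4)=0.03972, i(V1)=-0.2181, i(V2)=-0.05401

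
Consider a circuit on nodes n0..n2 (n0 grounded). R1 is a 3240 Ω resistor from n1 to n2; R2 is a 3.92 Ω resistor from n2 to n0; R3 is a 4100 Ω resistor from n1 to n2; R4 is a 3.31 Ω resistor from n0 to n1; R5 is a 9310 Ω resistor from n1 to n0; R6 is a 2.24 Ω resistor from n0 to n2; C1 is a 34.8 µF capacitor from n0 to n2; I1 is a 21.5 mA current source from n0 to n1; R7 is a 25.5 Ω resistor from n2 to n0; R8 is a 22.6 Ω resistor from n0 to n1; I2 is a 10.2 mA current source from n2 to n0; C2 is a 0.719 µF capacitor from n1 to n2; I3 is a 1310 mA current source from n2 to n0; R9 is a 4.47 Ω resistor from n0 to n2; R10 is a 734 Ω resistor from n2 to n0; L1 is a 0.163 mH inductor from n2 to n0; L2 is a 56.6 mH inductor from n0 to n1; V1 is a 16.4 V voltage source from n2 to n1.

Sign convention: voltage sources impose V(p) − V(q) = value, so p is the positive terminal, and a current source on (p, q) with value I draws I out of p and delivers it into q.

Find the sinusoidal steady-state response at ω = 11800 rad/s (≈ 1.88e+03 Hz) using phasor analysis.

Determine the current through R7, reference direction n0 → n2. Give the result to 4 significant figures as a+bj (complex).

Apply KCL at each of the 2 non-ground nodes and solve the resulting linear system.
Node n1: branches {R1, R3, R4, R5, I1, R8, C2, L2, V1} → V_1 = -13.08+0.2614j
Node n2: branches {R1, R2, R3, R6, C1, R7, I2, C2, I3, R9, R10, L1, V1} → V_2 = 3.318+0.2614j
Source currents: i(V1)=-4.563-0.02899j

-0.1301-0.01025j A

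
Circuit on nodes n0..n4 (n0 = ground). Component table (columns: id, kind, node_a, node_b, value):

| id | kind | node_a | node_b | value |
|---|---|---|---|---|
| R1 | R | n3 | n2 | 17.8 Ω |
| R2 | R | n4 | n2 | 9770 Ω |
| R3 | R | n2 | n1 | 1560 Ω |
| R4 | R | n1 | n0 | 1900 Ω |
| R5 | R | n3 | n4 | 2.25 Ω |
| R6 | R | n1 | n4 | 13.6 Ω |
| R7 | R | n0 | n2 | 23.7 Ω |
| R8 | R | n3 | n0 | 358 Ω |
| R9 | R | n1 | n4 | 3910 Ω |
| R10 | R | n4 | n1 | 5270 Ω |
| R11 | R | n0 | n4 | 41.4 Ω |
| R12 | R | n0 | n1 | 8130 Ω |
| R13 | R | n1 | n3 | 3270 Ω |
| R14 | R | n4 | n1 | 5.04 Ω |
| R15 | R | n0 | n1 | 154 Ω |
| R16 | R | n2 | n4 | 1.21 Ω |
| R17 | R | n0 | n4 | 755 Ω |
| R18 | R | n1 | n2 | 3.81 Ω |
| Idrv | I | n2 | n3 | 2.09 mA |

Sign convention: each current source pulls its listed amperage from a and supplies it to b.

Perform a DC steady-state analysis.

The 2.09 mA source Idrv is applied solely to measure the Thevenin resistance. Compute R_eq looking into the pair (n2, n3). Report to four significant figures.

R_eq = 2.748 Ω

MNA unknowns: 4 node voltages V₁..V_4
R1: Y=0.05618 on G[3,2]
R2: Y=0.0001024 on G[4,2]
R3: Y=0.0006410 on G[2,1]
R4: Y=0.0005263 on G[1,0]
R5: Y=0.4444 on G[3,4]
R6: Y=0.07353 on G[1,4]
R7: Y=0.04219 on G[0,2]
R8: Y=0.002793 on G[3,0]
R9: Y=0.0002558 on G[1,4]
R10: Y=0.0001898 on G[4,1]
R11: Y=0.02415 on G[0,4]
R12: Y=0.0001230 on G[0,1]
R13: Y=0.0003058 on G[1,3]
R14: Y=0.1984 on G[4,1]
R15: Y=0.006494 on G[0,1]
R16: Y=0.8264 on G[2,4]
R17: Y=0.001325 on G[0,4]
R18: Y=0.2625 on G[1,2]
Idrv: z[2]−=0.00209, z[3]+=0.00209
solve → V1=3.585e-05, V2=-0.0008825, V3=0.004861, V4=0.0009184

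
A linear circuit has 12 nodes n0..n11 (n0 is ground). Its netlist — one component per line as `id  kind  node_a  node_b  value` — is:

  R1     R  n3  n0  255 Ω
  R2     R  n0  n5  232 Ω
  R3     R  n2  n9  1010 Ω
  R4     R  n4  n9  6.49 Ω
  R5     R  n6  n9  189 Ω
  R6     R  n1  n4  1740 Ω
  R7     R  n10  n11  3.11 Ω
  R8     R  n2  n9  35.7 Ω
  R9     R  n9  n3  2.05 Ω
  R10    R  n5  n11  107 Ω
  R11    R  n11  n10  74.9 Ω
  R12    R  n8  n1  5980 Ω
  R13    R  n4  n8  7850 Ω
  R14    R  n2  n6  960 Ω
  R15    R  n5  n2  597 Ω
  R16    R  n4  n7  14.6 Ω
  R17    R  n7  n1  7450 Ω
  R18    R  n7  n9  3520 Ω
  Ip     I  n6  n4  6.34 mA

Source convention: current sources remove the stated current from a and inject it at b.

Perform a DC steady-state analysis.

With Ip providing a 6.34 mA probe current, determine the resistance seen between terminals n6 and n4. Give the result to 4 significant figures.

R_eq = 165.3 Ω

Apply KCL at each of the 11 non-ground nodes and solve the resulting linear system.
Node n1: branches {R6, R12, R17} → V_1 = 0.04906
Node n2: branches {R3, R8, R14, R15} → V_2 = -0.02585
Node n3: branches {R1, R9} → V_3 = 0.007952
Node n4: branches {R4, R6, R13, R16, Ip} → V_4 = 0.04909
Node n5: branches {R2, R10, R15} → V_5 = -0.007235
Node n6: branches {R5, R14, Ip} → V_6 = -0.9987
Node n7: branches {R16, R17, R18} → V_7 = 0.04892
Node n8: branches {R12, R13} → V_8 = 0.04907
Node n9: branches {R3, R4, R5, R8, R9, R18} → V_9 = 0.008016
Node n10: branches {R7, R11} → V_10 = -0.007235
Node n11: branches {R7, R10, R11} → V_11 = -0.007235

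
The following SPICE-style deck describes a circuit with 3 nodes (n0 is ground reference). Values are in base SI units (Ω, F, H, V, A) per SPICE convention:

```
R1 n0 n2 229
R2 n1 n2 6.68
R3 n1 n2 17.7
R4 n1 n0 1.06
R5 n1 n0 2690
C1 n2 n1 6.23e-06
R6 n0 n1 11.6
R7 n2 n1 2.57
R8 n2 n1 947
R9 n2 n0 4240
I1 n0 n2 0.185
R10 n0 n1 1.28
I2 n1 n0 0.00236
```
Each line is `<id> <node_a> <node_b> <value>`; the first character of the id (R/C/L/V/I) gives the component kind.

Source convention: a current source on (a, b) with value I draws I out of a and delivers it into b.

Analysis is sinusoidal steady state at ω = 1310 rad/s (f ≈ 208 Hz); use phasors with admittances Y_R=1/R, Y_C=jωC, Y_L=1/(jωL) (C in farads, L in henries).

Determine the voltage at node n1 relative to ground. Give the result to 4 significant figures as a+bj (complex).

0.09980+1.057e-05j V

Element admittances at ω=1310 rad/s:
  Y(R1) = 0.004367+0.000j S between n0,n2
  Y(R2) = 0.1497+0.000j S between n1,n2
  Y(R3) = 0.05650+0.000j S between n1,n2
  Y(R4) = 0.9434+0.000j S between n1,n0
  Y(R5) = 0.0003717+0.000j S between n1,n0
  Y(C1) = 0.000+0.008161j S between n2,n1
  Y(R6) = 0.08621+0.000j S between n0,n1
  Y(R7) = 0.3891+0.000j S between n2,n1
  Y(R8) = 0.001056+0.000j S between n2,n1
  Y(R9) = 0.0002358+0.000j S between n2,n0
  I1: injects 0.185 A into n2 (from n0)
  Y(R10) = 0.7812+0.000j S between n0,n1
  I2: injects 0.00236 A into n0 (from n1)
Assemble and solve the 2×2 MNA system:
  V(n1)=0.09980+1.057e-05j  V(n2)=0.4068-0.004159j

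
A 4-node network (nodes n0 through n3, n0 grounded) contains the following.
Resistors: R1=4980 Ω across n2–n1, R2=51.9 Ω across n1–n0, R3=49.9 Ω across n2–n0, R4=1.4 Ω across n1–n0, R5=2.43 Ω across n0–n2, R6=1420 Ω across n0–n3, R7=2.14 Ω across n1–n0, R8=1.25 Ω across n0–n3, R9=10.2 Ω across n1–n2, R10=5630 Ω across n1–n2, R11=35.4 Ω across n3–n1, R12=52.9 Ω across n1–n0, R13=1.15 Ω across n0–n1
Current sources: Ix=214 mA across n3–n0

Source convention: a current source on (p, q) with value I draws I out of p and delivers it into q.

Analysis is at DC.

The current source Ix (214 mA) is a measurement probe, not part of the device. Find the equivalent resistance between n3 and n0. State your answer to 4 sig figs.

Apply KCL at each of the 3 non-ground nodes and solve the resulting linear system.
Node n1: branches {R1, R2, R4, R7, R9, R10, R11, R12, R13} → V_1 = -0.003320
Node n2: branches {R1, R3, R5, R9, R10} → V_2 = -0.0006165
Node n3: branches {R6, R8, R11, Ix} → V_3 = -0.2583

R_eq = 1.207 Ω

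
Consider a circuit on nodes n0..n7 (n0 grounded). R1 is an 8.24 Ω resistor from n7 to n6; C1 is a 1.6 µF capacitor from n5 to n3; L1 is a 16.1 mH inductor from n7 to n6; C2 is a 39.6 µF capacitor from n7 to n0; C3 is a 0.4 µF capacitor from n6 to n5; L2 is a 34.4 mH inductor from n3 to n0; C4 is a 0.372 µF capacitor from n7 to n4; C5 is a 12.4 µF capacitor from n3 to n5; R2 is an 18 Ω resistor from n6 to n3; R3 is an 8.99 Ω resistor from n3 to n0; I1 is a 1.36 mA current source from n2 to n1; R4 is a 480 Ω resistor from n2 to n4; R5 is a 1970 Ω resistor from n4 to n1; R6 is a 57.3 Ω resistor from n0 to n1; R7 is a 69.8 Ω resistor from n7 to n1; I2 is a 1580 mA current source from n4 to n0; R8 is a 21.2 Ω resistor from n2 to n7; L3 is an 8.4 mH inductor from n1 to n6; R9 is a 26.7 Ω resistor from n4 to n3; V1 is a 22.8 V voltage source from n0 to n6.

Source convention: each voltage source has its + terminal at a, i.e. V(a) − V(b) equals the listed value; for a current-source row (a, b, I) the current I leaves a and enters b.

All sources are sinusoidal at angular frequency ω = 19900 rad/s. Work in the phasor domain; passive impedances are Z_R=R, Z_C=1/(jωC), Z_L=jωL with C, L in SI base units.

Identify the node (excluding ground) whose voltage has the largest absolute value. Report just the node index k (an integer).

Element admittances at ω=19900 rad/s:
  Y(R1) = 0.1214+0.000j S between n7,n6
  Y(C1) = 0.000+0.03184j S between n5,n3
  Y(L1) = 0.000-0.003121j S between n7,n6
  Y(C2) = 0.000+0.7880j S between n7,n0
  Y(C3) = 0.000+0.007960j S between n6,n5
  Y(L2) = 0.000-0.001461j S between n3,n0
  Y(C4) = 0.000+0.007403j S between n7,n4
  Y(C5) = 0.000+0.2468j S between n3,n5
  Y(R2) = 0.05556+0.000j S between n6,n3
  Y(R3) = 0.1112+0.000j S between n3,n0
  I1: injects 0.00136 A into n1 (from n2)
  Y(R4) = 0.002083+0.000j S between n2,n4
  Y(R5) = 0.0005076+0.000j S between n4,n1
  Y(R6) = 0.01745+0.000j S between n0,n1
  Y(R7) = 0.01433+0.000j S between n7,n1
  I2: injects 1.58 A into n0 (from n4)
  Y(R8) = 0.04717+0.000j S between n2,n7
  Y(L3) = 0.000-0.005982j S between n1,n6
  Y(R9) = 0.03745+0.000j S between n4,n3
  V1: constraint V(n0)−V(n6) = 22.8
Assemble and solve the 8×8 MNA system:
  V(n1)=-2.230+5.598j  V(n2)=-3.137+3.954j  V(n3)=-15.87+1.740j  V(n4)=-53.03+11.54j  V(n5)=-16.06+1.692j  V(n6)=-22.80+0.000j  V(n7)=-0.9041+3.618j
  i(V1)=-3.073-0.3980j

4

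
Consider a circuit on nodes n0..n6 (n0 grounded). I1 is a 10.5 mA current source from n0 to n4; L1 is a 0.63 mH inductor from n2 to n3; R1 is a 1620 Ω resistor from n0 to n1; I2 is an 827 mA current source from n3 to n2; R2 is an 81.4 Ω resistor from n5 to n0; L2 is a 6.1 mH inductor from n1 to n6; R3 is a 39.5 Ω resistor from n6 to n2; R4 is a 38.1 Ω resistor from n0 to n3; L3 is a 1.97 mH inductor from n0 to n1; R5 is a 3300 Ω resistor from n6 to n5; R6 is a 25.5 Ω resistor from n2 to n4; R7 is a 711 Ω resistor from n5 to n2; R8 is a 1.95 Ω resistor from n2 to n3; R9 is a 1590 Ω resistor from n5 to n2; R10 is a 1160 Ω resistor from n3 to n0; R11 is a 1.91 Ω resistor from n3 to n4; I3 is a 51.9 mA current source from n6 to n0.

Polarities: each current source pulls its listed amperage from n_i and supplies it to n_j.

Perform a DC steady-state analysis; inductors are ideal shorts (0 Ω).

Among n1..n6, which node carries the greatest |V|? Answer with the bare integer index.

Apply KCL at each of the 6 non-ground nodes and solve the resulting linear system.
Node n1: branches {R1, L2, L3} → V_1 = 0.000
Node n2: branches {L1, I2, R3, R6, R7, R8, R9} → V_2 = 0.1938
Node n3: branches {L1, I2, R4, R8, R10, R11} → V_3 = 0.1938
Node n4: branches {I1, R6, R11} → V_4 = 0.2125
Node n5: branches {R2, R5, R7, R9} → V_5 = 0.02698
Node n6: branches {L2, R3, R5, I3} → V_6 = 0.000
Source currents: i(L1)=0.8225, i(L2)=0.04699, i(L3)=0.04699

4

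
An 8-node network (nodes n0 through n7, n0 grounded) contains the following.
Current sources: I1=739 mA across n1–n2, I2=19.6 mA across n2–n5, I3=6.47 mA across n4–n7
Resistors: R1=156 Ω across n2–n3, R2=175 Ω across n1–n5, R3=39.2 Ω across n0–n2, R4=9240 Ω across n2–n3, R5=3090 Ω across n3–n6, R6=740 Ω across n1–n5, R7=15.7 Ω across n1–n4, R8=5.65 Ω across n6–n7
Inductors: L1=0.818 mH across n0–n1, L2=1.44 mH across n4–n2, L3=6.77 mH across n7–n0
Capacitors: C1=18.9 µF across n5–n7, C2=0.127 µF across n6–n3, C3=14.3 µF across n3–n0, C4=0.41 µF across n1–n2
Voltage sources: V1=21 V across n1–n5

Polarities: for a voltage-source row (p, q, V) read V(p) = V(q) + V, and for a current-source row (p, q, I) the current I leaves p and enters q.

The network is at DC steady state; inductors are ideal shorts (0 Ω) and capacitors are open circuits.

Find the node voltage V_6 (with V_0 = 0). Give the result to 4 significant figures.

0.01385 V

Apply KCL at each of the 7 non-ground nodes and solve the resulting linear system.
Node n1: branches {I1, R2, L1, R6, C4, R7, V1} → V_1 = 0.000
Node n2: branches {I1, R1, I2, L2, R3, R4, C4} → V_2 = 7.965
Node n3: branches {R1, C2, R4, C3, R5} → V_3 = 7.589
Node n4: branches {I3, L2, R7} → V_4 = 7.965
Node n5: branches {R2, I2, C1, R6, V1} → V_5 = -21.00
Node n6: branches {C2, R5, R8} → V_6 = 0.01385
Node n7: branches {I3, C1, L3, R8} → V_7 = 0.000
Source currents: i(L1)=0.2121, i(L2)=-0.5138, i(L3)=0.008921, i(V1)=-0.1680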